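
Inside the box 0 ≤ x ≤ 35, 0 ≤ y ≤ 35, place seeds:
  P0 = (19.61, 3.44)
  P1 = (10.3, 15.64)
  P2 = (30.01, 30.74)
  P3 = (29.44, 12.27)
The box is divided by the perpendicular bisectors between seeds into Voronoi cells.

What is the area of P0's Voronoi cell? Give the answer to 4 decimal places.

1. box [0,35]×[0,35]: [(0, 0) (35, 0) (35, 35) (0, 35)]
2. ⊥bis P0·P1 via (14.955,9.54): [(2.4536, 0) (35, 0) (35, 24.8366)]  |A|=404.1715
3. ⊥bis P0·P2 via (24.81,17.09): [(24.8358, 17.0802) (2.4536, 0) (35, 0) (35, 13.2081)]  |A|=345.074
4. ⊥bis P0·P3 via (24.525,7.855): [(19.7349, 13.1876) (2.4536, 0) (31.5809, 0)]  |A|=192.0597
5. canonical 3-gon: [(19.7349, 13.1876) (2.4536, 0) (31.5809, 0)]
6. shoelace: 192.0597

Area of P0's cell: 192.0597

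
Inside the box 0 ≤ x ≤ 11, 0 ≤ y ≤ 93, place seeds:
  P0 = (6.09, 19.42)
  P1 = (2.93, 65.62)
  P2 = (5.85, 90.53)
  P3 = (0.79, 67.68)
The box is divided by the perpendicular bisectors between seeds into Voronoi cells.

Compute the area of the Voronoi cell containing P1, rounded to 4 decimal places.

1. box [0,11]×[0,93]: [(0, 0) (11, 0) (11, 93) (0, 93)]
2. ⊥bis P1·P0 via (4.51,42.52): [(0, 42.2115) (11, 42.9639) (11, 93) (0, 93)]  |A|=554.5351
3. ⊥bis P1·P2 via (4.39,78.075): [(0, 78.5896) (0, 42.2115) (11, 42.9639) (11, 77.3002)]  |A|=388.9289
4. ⊥bis P1·P3 via (1.86,66.65): [(0, 64.7178) (0, 42.2115) (11, 42.9639) (11, 76.145)]  |A|=306.2801
5. canonical 4-gon: [(0, 64.7178) (0, 42.2115) (11, 42.9639) (11, 76.145)]
6. shoelace: 306.2801

Area of P1's cell: 306.2801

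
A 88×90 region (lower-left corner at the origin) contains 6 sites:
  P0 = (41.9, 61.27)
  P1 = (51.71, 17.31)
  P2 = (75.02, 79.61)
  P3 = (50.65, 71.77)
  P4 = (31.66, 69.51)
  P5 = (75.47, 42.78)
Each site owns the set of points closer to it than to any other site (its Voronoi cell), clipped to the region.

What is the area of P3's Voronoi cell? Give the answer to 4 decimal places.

1. box [0,88]×[0,90]: [(0, 0) (88, 0) (88, 90) (0, 90)]
2. ⊥bis P3·P0 via (46.275,66.52): [(88, 31.7492) (88, 90) (18.099, 90)]  |A|=2035.8958
3. ⊥bis P3·P1 via (51.18,44.54): [(72.161, 44.9484) (88, 45.2567) (88, 90) (18.099, 90)]  |A|=1928.9229
4. ⊥bis P3·P2 via (62.835,75.69): [(72.161, 44.9484) (72.7213, 44.9593) (58.2314, 90) (18.099, 90)]  |A|=916.7123
5. ⊥bis P3·P4 via (41.155,70.64): [(41.1356, 70.8028) (72.161, 44.9484) (72.7213, 44.9593) (58.2314, 90) (38.851, 90)]  |A|=717.5226
6. ⊥bis P3·P5 via (63.06,57.275): [(41.1356, 70.8028) (60.2529, 54.8717) (67.5285, 61.1007) (58.2314, 90) (38.851, 90)]  |A|=639.7857
7. canonical 5-gon: [(41.1356, 70.8028) (60.2529, 54.8717) (67.5285, 61.1007) (58.2314, 90) (38.851, 90)]
8. shoelace: 639.7857

Area of P3's cell: 639.7857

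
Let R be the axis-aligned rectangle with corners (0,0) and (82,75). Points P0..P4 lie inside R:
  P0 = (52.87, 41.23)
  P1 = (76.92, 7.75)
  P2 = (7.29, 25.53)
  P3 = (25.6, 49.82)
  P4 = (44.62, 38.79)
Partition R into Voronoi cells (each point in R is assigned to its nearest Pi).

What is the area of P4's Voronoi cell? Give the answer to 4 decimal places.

1. box [0,82]×[0,75]: [(0, 0) (82, 0) (82, 75) (0, 75)]
2. ⊥bis P4·P0 via (48.745,40.01): [(0, 0) (60.5783, 0) (38.3964, 75) (0, 75)]  |A|=3711.5514
3. ⊥bis P4·P1 via (60.77,23.27): [(0, 0) (38.4077, 0) (55.3607, 17.6412) (38.3964, 75) (0, 75)]  |A|=3515.9944
4. ⊥bis P4·P2 via (25.955,32.16): [(37.3786, 0) (38.4077, 0) (55.3607, 17.6412) (38.3964, 75) (10.7378, 75)]  |A|=1711.6311
5. ⊥bis P4·P3 via (35.11,44.305): [(26.7572, 29.9016) (37.3786, 0) (38.4077, 0) (55.3607, 17.6412) (43.2986, 58.4252)]  |A|=880.9528
6. canonical 5-gon: [(26.7572, 29.9016) (37.3786, 0) (38.4077, 0) (55.3607, 17.6412) (43.2986, 58.4252)]
7. shoelace: 880.9528

Area of P4's cell: 880.9528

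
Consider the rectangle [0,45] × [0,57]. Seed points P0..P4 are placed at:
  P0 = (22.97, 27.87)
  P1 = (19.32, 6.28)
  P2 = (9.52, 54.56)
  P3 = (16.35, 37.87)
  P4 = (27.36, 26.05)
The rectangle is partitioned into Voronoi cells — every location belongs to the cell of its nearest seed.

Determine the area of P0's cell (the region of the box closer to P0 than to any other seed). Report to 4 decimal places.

1. box [0,45]×[0,57]: [(0, 0) (45, 0) (45, 57) (0, 57)]
2. ⊥bis P0·P1 via (21.145,17.075): [(0, 20.6498) (45, 13.0421) (45, 57) (0, 57)]  |A|=1806.9334
3. ⊥bis P0·P2 via (16.245,41.215): [(0, 33.0286) (0, 20.6498) (45, 13.0421) (45, 55.7056)]  |A|=1238.4533
4. ⊥bis P0·P3 via (19.66,32.87): [(0.9562, 20.4881) (45, 13.0421) (45, 49.6451)]  |A|=806.067
5. ⊥bis P0·P4 via (25.165,26.96): [(30.6243, 40.1284) (0.9562, 20.4881) (21.072, 17.0873)]  |A|=247.9868
6. canonical 3-gon: [(30.6243, 40.1284) (0.9562, 20.4881) (21.072, 17.0873)]
7. shoelace: 247.9868

Area of P0's cell: 247.9868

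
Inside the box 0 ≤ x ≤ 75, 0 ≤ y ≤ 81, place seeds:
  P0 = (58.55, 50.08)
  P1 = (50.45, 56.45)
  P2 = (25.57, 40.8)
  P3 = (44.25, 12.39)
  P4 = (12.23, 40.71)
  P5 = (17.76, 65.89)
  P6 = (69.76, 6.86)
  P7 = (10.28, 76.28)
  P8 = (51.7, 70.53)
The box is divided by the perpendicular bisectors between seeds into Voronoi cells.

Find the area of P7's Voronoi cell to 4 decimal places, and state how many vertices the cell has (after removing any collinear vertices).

1. box [0,75]×[0,81]: [(0, 0) (75, 0) (75, 81) (0, 81)]
2. ⊥bis P7·P0 via (34.415,63.18): [(0, 0) (0.1221, 0) (44.0873, 81) (0, 81)]  |A|=1790.4844
3. ⊥bis P7·P1 via (30.365,66.365): [(0, 4.8541) (37.5896, 81) (0, 81)]  |A|=1431.1477
4. ⊥bis P7·P2 via (17.925,58.54): [(0, 50.8153) (28.8199, 63.2351) (37.5896, 81) (0, 81)]  |A|=768.8479
5. ⊥bis P7·P3 via (27.265,44.335): [(0, 50.8153) (28.8199, 63.2351) (37.5896, 81) (0, 81)]  |A|=768.8479
6. ⊥bis P7·P4 via (11.255,58.495): [(0, 57.878) (18.7775, 58.9074) (28.8199, 63.2351) (37.5896, 81) (0, 81)]  |A|=702.5378
7. ⊥bis P7·P5 via (14.02,71.085): [(0, 60.9917) (27.7923, 81) (0, 81)]  |A|=278.0387
8. ⊥bis P7·P6 via (40.02,41.57): [(0, 60.9917) (27.7923, 81) (0, 81)]  |A|=278.0387
9. ⊥bis P7·P8 via (30.99,73.405): [(0, 60.9917) (27.7923, 81) (0, 81)]  |A|=278.0387
10. canonical 3-gon: [(0, 60.9917) (27.7923, 81) (0, 81)]
11. shoelace: 278.0387

Area of P7's cell: 278.0387 (3 vertices)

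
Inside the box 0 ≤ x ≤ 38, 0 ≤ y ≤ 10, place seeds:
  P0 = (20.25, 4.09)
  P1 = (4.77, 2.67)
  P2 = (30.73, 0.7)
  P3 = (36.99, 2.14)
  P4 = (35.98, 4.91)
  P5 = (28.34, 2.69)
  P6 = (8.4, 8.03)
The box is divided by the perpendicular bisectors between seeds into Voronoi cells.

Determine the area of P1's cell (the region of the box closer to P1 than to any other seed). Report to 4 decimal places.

1. box [0,38]×[0,10]: [(0, 0) (38, 0) (38, 10) (0, 10)]
2. ⊥bis P1·P0 via (12.51,3.38): [(0, 0) (12.8201, 0) (11.9027, 10) (0, 10)]  |A|=123.614
3. ⊥bis P1·P2 via (17.75,1.685): [(0, 0) (12.8201, 0) (11.9027, 10) (0, 10)]  |A|=123.614
4. ⊥bis P1·P3 via (20.88,2.405): [(0, 0) (12.8201, 0) (11.9027, 10) (0, 10)]  |A|=123.614
5. ⊥bis P1·P4 via (20.375,3.79): [(0, 0) (12.8201, 0) (11.9027, 10) (0, 10)]  |A|=123.614
6. ⊥bis P1·P5 via (16.555,2.68): [(0, 0) (12.8201, 0) (11.9027, 10) (0, 10)]  |A|=123.614
7. ⊥bis P1·P6 via (6.585,5.35): [(0, 9.8096) (0, 0) (12.8201, 0) (12.7098, 1.2021)]  |A|=70.0443
8. canonical 4-gon: [(0, 9.8096) (0, 0) (12.8201, 0) (12.7098, 1.2021)]
9. shoelace: 70.0443

Area of P1's cell: 70.0443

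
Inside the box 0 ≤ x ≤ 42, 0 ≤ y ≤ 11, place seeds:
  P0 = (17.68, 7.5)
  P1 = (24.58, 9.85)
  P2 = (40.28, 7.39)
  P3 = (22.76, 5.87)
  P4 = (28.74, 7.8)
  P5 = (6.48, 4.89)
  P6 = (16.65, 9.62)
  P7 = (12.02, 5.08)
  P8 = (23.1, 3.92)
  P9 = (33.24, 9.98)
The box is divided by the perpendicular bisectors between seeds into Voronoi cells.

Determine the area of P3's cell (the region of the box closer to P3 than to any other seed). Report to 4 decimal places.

Area of P3's cell: 18.2049

1. box [0,42]×[0,11]: [(0, 0) (42, 0) (42, 11) (0, 11)]
2. ⊥bis P3·P0 via (20.22,6.685): [(18.075, 0) (42, 0) (42, 11) (21.6045, 11)]  |A|=243.7625
3. ⊥bis P3·P1 via (23.67,7.86): [(20.9902, 9.0854) (18.075, 0) (40.8584, 0)]  |A|=103.4982
4. ⊥bis P3·P2 via (31.52,6.63): [(31.7332, 4.1728) (20.9902, 9.0854) (18.075, 0) (32.0952, 0)]  |A|=85.2147
5. ⊥bis P3·P4 via (25.75,6.835): [(25.722, 6.9216) (20.9902, 9.0854) (18.075, 0) (27.9559, 0)]  |A|=58.8454
6. ⊥bis P3·P5 via (14.62,5.38): [(25.722, 6.9216) (20.9902, 9.0854) (18.075, 0) (27.9559, 0)]  |A|=58.8454
7. ⊥bis P3·P6 via (19.705,7.745): [(25.722, 6.9216) (20.9902, 9.0854) (18.075, 0) (27.9559, 0)]  |A|=58.8454
8. ⊥bis P3·P7 via (17.39,5.475): [(25.722, 6.9216) (20.9902, 9.0854) (18.075, 0) (27.9559, 0)]  |A|=58.8454
9. ⊥bis P3·P8 via (22.93,4.895): [(26.1925, 5.4639) (25.722, 6.9216) (20.9902, 9.0854) (19.451, 4.2884)]  |A|=18.2049
10. ⊥bis P3·P9 via (28,7.925): [(26.1925, 5.4639) (25.722, 6.9216) (20.9902, 9.0854) (19.451, 4.2884)]  |A|=18.2049
11. canonical 4-gon: [(26.1925, 5.4639) (25.722, 6.9216) (20.9902, 9.0854) (19.451, 4.2884)]
12. shoelace: 18.2049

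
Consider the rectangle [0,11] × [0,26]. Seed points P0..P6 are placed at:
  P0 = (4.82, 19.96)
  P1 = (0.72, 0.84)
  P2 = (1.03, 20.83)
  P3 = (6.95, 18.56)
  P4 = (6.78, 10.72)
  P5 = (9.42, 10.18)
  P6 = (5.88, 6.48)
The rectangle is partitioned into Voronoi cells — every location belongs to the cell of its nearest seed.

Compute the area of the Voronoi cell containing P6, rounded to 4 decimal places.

Area of P6's cell: 68.0141

1. box [0,11]×[0,26]: [(0, 0) (11, 0) (11, 26) (0, 26)]
2. ⊥bis P6·P0 via (5.35,13.22): [(0, 12.7993) (0, 0) (11, 0) (11, 13.6643)]  |A|=145.5497
3. ⊥bis P6·P1 via (3.3,3.66): [(0, 12.7993) (0, 6.6791) (7.3005, 0) (11, 0) (11, 13.6643)]  |A|=121.1693
4. ⊥bis P6·P2 via (3.455,13.655): [(1.2031, 12.8939) (0, 12.4873) (0, 6.6791) (7.3005, 0) (11, 0) (11, 13.6643)]  |A|=120.9816
5. ⊥bis P6·P3 via (6.415,12.52): [(1.7278, 12.9352) (1.2031, 12.8939) (0, 12.4873) (0, 6.6791) (7.3005, 0) (11, 0) (11, 12.1139)]  |A|=113.7938
6. ⊥bis P6·P4 via (6.33,8.6): [(0, 9.9436) (0, 6.6791) (7.3005, 0) (11, 0) (11, 7.6087)]  |A|=72.1575
7. ⊥bis P6·P5 via (7.65,8.33): [(7.6637, 8.3169) (0, 9.9436) (0, 6.6791) (7.3005, 0) (11, 0) (11, 5.1249)]  |A|=68.0141
8. canonical 6-gon: [(7.6637, 8.3169) (0, 9.9436) (0, 6.6791) (7.3005, 0) (11, 0) (11, 5.1249)]
9. shoelace: 68.0141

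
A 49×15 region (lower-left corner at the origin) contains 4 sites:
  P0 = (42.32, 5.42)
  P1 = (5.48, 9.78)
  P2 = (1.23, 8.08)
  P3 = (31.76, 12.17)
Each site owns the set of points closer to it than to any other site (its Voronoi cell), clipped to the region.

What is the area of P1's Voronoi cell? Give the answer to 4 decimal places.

1. box [0,49]×[0,15]: [(0, 0) (49, 0) (49, 15) (0, 15)]
2. ⊥bis P1·P0 via (23.9,7.6): [(0, 0) (23.0005, 0) (24.7758, 15) (0, 15)]  |A|=358.3225
3. ⊥bis P1·P2 via (3.355,8.93): [(6.927, 0) (23.0005, 0) (24.7758, 15) (0.927, 15)]  |A|=299.4175
4. ⊥bis P1·P3 via (18.62,10.975): [(6.927, 0) (19.6181, 0) (18.254, 15) (0.927, 15)]  |A|=225.1354
5. canonical 4-gon: [(6.927, 0) (19.6181, 0) (18.254, 15) (0.927, 15)]
6. shoelace: 225.1354

Area of P1's cell: 225.1354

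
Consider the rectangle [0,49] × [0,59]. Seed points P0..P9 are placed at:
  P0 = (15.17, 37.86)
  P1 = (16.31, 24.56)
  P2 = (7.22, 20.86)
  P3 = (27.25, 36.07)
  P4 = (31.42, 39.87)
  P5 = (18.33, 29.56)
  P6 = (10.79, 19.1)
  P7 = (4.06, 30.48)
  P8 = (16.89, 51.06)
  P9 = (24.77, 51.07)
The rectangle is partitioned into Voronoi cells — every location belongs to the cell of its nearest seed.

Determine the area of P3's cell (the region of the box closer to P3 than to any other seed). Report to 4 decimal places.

1. box [0,49]×[0,59]: [(0, 0) (49, 0) (49, 59) (0, 59)]
2. ⊥bis P3·P0 via (21.21,36.965): [(15.7326, 0) (49, 0) (49, 59) (24.4751, 59)]  |A|=1704.8731
3. ⊥bis P3·P1 via (21.78,30.315): [(20.4166, 31.6109) (49, 4.443) (49, 59) (24.4751, 59)]  |A|=1115.5693
4. ⊥bis P3·P2 via (17.235,28.465): [(20.4166, 31.6109) (49, 4.443) (49, 59) (24.4751, 59)]  |A|=1115.5693
5. ⊥bis P3·P4 via (29.335,37.97): [(22.4745, 45.4985) (20.4166, 31.6109) (49, 4.443) (49, 16.3902)]  |A|=384.8854
6. ⊥bis P3·P5 via (22.79,32.815): [(22.4745, 45.4985) (20.9655, 35.3149) (31.0335, 21.5197) (49, 4.443) (49, 16.3902)]  |A|=362.4531
7. ⊥bis P3·P6 via (19.02,27.585): [(22.4745, 45.4985) (20.9655, 35.3149) (31.0335, 21.5197) (49, 4.443) (49, 16.3902)]  |A|=362.4531
8. ⊥bis P3·P7 via (15.655,33.275): [(22.4745, 45.4985) (20.9655, 35.3149) (31.0335, 21.5197) (49, 4.443) (49, 16.3902)]  |A|=362.4531
9. ⊥bis P3·P8 via (22.07,43.565): [(23.3993, 44.4837) (22.2014, 43.6558) (20.9655, 35.3149) (31.0335, 21.5197) (49, 4.443) (49, 16.3902)]  |A|=361.4626
10. ⊥bis P3·P9 via (26.01,43.57): [(24.4647, 43.3145) (22.0928, 42.9223) (20.9655, 35.3149) (31.0335, 21.5197) (49, 4.443) (49, 16.3902)]  |A|=359.4727
11. canonical 6-gon: [(24.4647, 43.3145) (22.0928, 42.9223) (20.9655, 35.3149) (31.0335, 21.5197) (49, 4.443) (49, 16.3902)]
12. shoelace: 359.4727

Area of P3's cell: 359.4727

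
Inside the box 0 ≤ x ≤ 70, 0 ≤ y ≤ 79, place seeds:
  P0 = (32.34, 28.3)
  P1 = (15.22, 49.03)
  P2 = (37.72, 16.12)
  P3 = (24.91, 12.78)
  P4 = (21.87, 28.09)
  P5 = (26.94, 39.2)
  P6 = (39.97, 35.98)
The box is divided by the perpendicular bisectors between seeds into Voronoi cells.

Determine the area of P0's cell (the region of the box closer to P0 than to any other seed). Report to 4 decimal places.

1. box [0,70]×[0,79]: [(0, 0) (70, 0) (70, 79) (0, 79)]
2. ⊥bis P0·P1 via (23.78,38.665): [(0, 19.0261) (0, 0) (70, 0) (70, 76.8361)]  |A|=3355.1775
3. ⊥bis P0·P2 via (35.03,22.21): [(0, 19.0261) (0, 6.737) (70, 37.6565) (70, 76.8361)]  |A|=1801.4051
4. ⊥bis P0·P3 via (28.625,20.54): [(11.6647, 28.6595) (29.8843, 19.9371) (70, 37.6565) (70, 76.8361)]  |A|=1479.1481
5. ⊥bis P0·P4 via (27.105,28.195): [(26.8442, 41.1956) (27.2453, 21.2005) (29.8843, 19.9371) (70, 37.6565) (70, 76.8361)]  |A|=1324.8762
6. ⊥bis P0·P5 via (29.64,33.75): [(27.0196, 32.4518) (27.2453, 21.2005) (29.8843, 19.9371) (70, 37.6565) (70, 53.7449)]  |A|=636.8438
7. ⊥bis P0·P6 via (36.155,32.14): [(32.9059, 35.368) (27.0196, 32.4518) (27.2453, 21.2005) (29.8843, 19.9371) (42.7277, 25.6101)]  |A|=146.2343
8. canonical 5-gon: [(32.9059, 35.368) (27.0196, 32.4518) (27.2453, 21.2005) (29.8843, 19.9371) (42.7277, 25.6101)]
9. shoelace: 146.2343

Area of P0's cell: 146.2343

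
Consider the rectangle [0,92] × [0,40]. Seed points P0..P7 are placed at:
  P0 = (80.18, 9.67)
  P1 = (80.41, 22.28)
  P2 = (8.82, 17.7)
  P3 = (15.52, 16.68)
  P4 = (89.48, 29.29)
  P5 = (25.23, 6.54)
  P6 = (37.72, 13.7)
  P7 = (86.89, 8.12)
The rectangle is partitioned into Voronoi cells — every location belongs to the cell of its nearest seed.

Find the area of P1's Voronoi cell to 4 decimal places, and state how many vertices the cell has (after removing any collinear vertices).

Area of P1's cell: 616.6762 (5 vertices)

1. box [0,92]×[0,40]: [(0, 0) (92, 0) (92, 40) (0, 40)]
2. ⊥bis P1·P0 via (80.295,15.975): [(0, 17.4395) (92, 15.7615) (92, 40) (0, 40)]  |A|=2152.7518
3. ⊥bis P1·P2 via (44.615,19.99): [(44.8305, 16.6219) (92, 15.7615) (92, 40) (43.3349, 40)]  |A|=1140.5095
4. ⊥bis P1·P3 via (47.965,19.48): [(48.217, 16.5601) (92, 15.7615) (92, 40) (46.1941, 40)]  |A|=1067.46
5. ⊥bis P1·P4 via (84.945,25.785): [(48.217, 16.5601) (92, 15.7615) (92, 16.6568) (73.9585, 40) (46.1941, 40)]  |A|=856.8871
6. ⊥bis P1·P5 via (52.82,14.41): [(46.4863, 36.614) (52.2276, 16.4869) (92, 15.7615) (92, 16.6568) (73.9585, 40) (46.1941, 40)]  |A|=816.7365
7. ⊥bis P1·P6 via (59.065,17.99): [(59.3934, 16.3562) (92, 15.7615) (92, 16.6568) (73.9585, 40) (54.6413, 40)]  |A|=626.2447
8. ⊥bis P1·P7 via (83.65,15.2): [(59.3934, 16.3562) (85.15, 15.8864) (90.6501, 18.4034) (73.9585, 40) (54.6413, 40)]  |A|=616.6762
9. canonical 5-gon: [(59.3934, 16.3562) (85.15, 15.8864) (90.6501, 18.4034) (73.9585, 40) (54.6413, 40)]
10. shoelace: 616.6762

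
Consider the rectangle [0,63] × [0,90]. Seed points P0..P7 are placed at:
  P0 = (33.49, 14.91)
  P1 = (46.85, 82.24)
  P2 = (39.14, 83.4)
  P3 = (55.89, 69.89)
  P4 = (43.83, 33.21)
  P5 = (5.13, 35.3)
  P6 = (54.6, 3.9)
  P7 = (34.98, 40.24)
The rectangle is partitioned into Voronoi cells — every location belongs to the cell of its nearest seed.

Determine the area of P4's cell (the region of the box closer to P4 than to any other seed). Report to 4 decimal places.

Area of P4's cell: 652.3001

1. box [0,63]×[0,90]: [(0, 0) (63, 0) (63, 90) (0, 90)]
2. ⊥bis P4·P0 via (38.66,24.06): [(0, 45.904) (63, 10.3072) (63, 90) (0, 90)]  |A|=3899.3475
3. ⊥bis P4·P1 via (45.34,57.725): [(0, 60.5177) (0, 45.904) (63, 10.3072) (63, 56.6372)]  |A|=1919.7283
4. ⊥bis P4·P2 via (41.485,58.305): [(39.2756, 58.0985) (0, 54.4284) (0, 45.904) (63, 10.3072) (63, 56.6372)]  |A|=1800.1485
5. ⊥bis P4·P3 via (49.86,51.55): [(32.0083, 57.4195) (0, 54.4284) (0, 45.904) (63, 10.3072) (63, 47.2297)]  |A|=1641.0055
6. ⊥bis P4·P5 via (24.48,34.255): [(32.0083, 57.4195) (25.6992, 56.8299) (24.3656, 32.1367) (63, 10.3072) (63, 47.2297)]  |A|=1221.4578
7. ⊥bis P4·P6 via (49.215,18.555): [(32.0083, 57.4195) (25.6992, 56.8299) (24.3656, 32.1367) (48.7229, 18.3742) (63, 23.6203) (63, 47.2297)]  |A|=1126.4218
8. ⊥bis P4·P7 via (39.405,36.725): [(50.9076, 51.2056) (32.2304, 27.6929) (48.7229, 18.3742) (63, 23.6203) (63, 47.2297)]  |A|=652.3001
9. canonical 5-gon: [(50.9076, 51.2056) (32.2304, 27.6929) (48.7229, 18.3742) (63, 23.6203) (63, 47.2297)]
10. shoelace: 652.3001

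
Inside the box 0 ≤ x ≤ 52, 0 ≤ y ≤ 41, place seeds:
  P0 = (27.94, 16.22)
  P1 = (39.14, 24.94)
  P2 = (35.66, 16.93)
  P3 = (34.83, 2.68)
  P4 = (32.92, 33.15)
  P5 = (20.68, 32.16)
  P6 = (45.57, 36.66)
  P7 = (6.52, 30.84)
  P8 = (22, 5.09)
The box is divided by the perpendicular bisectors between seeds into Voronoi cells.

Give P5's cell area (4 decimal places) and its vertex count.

1. box [0,52]×[0,41]: [(0, 0) (52, 0) (52, 41) (0, 41)]
2. ⊥bis P5·P0 via (24.31,24.19): [(0, 13.1178) (52, 36.8016) (52, 41) (0, 41)]  |A|=834.0944
3. ⊥bis P5·P1 via (29.91,28.55): [(0, 13.1178) (29.0489, 26.3484) (34.7794, 41) (0, 41)]  |A|=659.7608
4. ⊥bis P5·P2 via (28.17,24.545): [(0, 13.1178) (29.0489, 26.3484) (34.7794, 41) (0, 41)]  |A|=659.7608
5. ⊥bis P5·P3 via (27.755,17.42): [(0, 13.1178) (29.0489, 26.3484) (34.7794, 41) (0, 41)]  |A|=659.7608
6. ⊥bis P5·P4 via (26.8,32.655): [(0, 13.1178) (27.3719, 25.5846) (26.125, 41) (0, 41)]  |A|=582.9583
7. ⊥bis P5·P6 via (33.125,34.41): [(0, 13.1178) (27.3719, 25.5846) (26.125, 41) (0, 41)]  |A|=582.9583
8. ⊥bis P5·P7 via (13.6,31.5): [(14.6899, 19.8084) (27.3719, 25.5846) (26.125, 41) (12.7144, 41)]  |A|=243.4462
9. ⊥bis P5·P8 via (21.34,18.625): [(14.6899, 19.8084) (27.3719, 25.5846) (26.125, 41) (12.7144, 41)]  |A|=243.4462
10. canonical 4-gon: [(14.6899, 19.8084) (27.3719, 25.5846) (26.125, 41) (12.7144, 41)]
11. shoelace: 243.4462

Area of P5's cell: 243.4462 (4 vertices)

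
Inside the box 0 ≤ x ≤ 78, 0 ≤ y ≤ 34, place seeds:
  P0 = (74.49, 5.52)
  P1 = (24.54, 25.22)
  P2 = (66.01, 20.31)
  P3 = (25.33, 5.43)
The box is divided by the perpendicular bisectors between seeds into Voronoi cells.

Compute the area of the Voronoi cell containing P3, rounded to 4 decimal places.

1. box [0,78]×[0,34]: [(0, 0) (78, 0) (78, 34) (0, 34)]
2. ⊥bis P3·P0 via (49.91,5.475): [(0, 0) (49.92, 0) (49.8578, 34) (0, 34)]  |A|=1696.2226
3. ⊥bis P3·P1 via (24.935,15.325): [(0, 14.3296) (0, 0) (49.92, 0) (49.8901, 16.3212)]  |A|=764.8303
4. ⊥bis P3·P2 via (45.67,12.87): [(44.4865, 16.1055) (0, 14.3296) (0, 0) (49.92, 0) (49.9177, 1.2573)]  |A|=724.1275
5. canonical 5-gon: [(44.4865, 16.1055) (0, 14.3296) (0, 0) (49.92, 0) (49.9177, 1.2573)]
6. shoelace: 724.1275

Area of P3's cell: 724.1275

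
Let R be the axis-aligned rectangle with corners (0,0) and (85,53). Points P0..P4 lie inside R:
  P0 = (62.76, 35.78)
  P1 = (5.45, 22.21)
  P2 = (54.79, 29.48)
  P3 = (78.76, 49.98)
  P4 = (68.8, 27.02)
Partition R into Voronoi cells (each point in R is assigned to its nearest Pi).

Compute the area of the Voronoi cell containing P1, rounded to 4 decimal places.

Area of P1's cell: 1591.2449

1. box [0,85]×[0,53]: [(0, 0) (85, 0) (85, 53) (0, 53)]
2. ⊥bis P1·P0 via (34.105,28.995): [(0, 0) (40.9705, 0) (28.421, 53) (0, 53)]  |A|=1838.8759
3. ⊥bis P1·P2 via (30.12,25.845): [(0, 0) (33.9281, 0) (26.1188, 53) (0, 53)]  |A|=1591.2449
4. ⊥bis P1·P3 via (42.105,36.095): [(0, 0) (33.9281, 0) (26.1188, 53) (0, 53)]  |A|=1591.2449
5. ⊥bis P1·P4 via (37.125,24.615): [(0, 0) (33.9281, 0) (26.1188, 53) (0, 53)]  |A|=1591.2449
6. canonical 4-gon: [(0, 0) (33.9281, 0) (26.1188, 53) (0, 53)]
7. shoelace: 1591.2449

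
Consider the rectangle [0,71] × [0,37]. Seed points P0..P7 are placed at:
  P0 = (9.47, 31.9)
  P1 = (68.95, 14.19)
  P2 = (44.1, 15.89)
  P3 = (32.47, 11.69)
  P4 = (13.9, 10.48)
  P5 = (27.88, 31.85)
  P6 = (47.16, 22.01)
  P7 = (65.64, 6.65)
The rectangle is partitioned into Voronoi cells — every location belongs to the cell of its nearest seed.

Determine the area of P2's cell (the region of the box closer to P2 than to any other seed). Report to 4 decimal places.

Area of P2's cell: 262.6271

1. box [0,71]×[0,37]: [(0, 0) (71, 0) (71, 37) (0, 37)]
2. ⊥bis P2·P0 via (26.785,23.895): [(15.738, 0) (71, 0) (71, 37) (32.8437, 37)]  |A|=1728.2402
3. ⊥bis P2·P1 via (56.525,15.04): [(15.738, 0) (55.4961, 0) (58.0273, 37) (32.8437, 37)]  |A|=1201.4231
4. ⊥bis P2·P3 via (38.285,13.79): [(31.1927, 33.4289) (43.2651, 0) (55.4961, 0) (58.0273, 37) (32.8437, 37)]  |A|=741.3224
5. ⊥bis P2·P4 via (29,13.185): [(31.1927, 33.4289) (43.2651, 0) (55.4961, 0) (58.0273, 37) (32.8437, 37)]  |A|=741.3224
6. ⊥bis P2·P5 via (35.99,23.87): [(35.0059, 22.8699) (43.2651, 0) (55.4961, 0) (58.0273, 37) (48.9095, 37)]  |A|=612.2912
7. ⊥bis P2·P6 via (45.63,18.95): [(35.924, 23.803) (35.0059, 22.8699) (43.2651, 0) (55.4961, 0) (56.4233, 13.5534)]  |A|=303.588
8. ⊥bis P2·P7 via (54.87,11.27): [(55.9508, 13.7896) (35.924, 23.803) (35.0059, 22.8699) (43.2651, 0) (50.0355, 0)]  |A|=262.6271
9. canonical 5-gon: [(55.9508, 13.7896) (35.924, 23.803) (35.0059, 22.8699) (43.2651, 0) (50.0355, 0)]
10. shoelace: 262.6271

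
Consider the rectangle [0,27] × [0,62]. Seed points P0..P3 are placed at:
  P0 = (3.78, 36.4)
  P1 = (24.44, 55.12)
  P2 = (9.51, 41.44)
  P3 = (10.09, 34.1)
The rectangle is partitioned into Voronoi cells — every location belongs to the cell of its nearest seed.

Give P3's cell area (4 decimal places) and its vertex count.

1. box [0,27]×[0,62]: [(0, 0) (27, 0) (27, 62) (0, 62)]
2. ⊥bis P3·P0 via (6.935,35.25): [(0, 16.224) (0, 0) (27, 0) (27, 62) (16.6854, 62)]  |A|=1292.1045
3. ⊥bis P3·P1 via (17.265,44.61): [(11.7252, 48.3919) (0, 16.224) (0, 0) (27, 0) (27, 37.9641)]  |A|=1038.3519
4. ⊥bis P3·P2 via (9.8,37.77): [(25.4705, 39.0083) (7.7958, 37.6116) (0, 16.224) (0, 0) (27, 0) (27, 37.9641)]  |A|=945.8271
5. canonical 6-gon: [(25.4705, 39.0083) (7.7958, 37.6116) (0, 16.224) (0, 0) (27, 0) (27, 37.9641)]
6. shoelace: 945.8271

Area of P3's cell: 945.8271 (6 vertices)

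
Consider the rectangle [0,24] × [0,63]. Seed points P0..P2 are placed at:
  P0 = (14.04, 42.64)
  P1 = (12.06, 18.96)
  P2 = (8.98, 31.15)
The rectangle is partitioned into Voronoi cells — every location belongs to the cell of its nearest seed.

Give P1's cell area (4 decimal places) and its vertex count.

Area of P1's cell: 610.2947 (4 vertices)

1. box [0,24]×[0,63]: [(0, 0) (24, 0) (24, 63) (0, 63)]
2. ⊥bis P1·P0 via (13.05,30.8): [(0, 31.8912) (0, 0) (24, 0) (24, 29.8844)]  |A|=741.3071
3. ⊥bis P1·P2 via (10.52,25.055): [(0, 22.397) (0, 0) (24, 0) (24, 28.4609)]  |A|=610.2947
4. canonical 4-gon: [(0, 22.397) (0, 0) (24, 0) (24, 28.4609)]
5. shoelace: 610.2947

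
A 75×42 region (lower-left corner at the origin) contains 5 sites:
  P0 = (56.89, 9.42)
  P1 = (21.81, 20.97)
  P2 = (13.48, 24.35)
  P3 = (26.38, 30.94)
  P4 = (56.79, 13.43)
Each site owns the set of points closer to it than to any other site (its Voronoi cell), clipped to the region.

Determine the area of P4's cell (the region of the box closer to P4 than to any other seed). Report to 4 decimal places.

Area of P4's cell: 932.4054

1. box [0,75]×[0,42]: [(0, 0) (75, 0) (75, 42) (0, 42)]
2. ⊥bis P4·P0 via (56.84,11.425): [(0, 10.0075) (75, 11.8779) (75, 42) (0, 42)]  |A|=2329.2971
3. ⊥bis P4·P1 via (39.3,17.2): [(37.9537, 10.954) (75, 11.8779) (75, 42) (44.6457, 42)]  |A|=1029.147
4. ⊥bis P4·P2 via (35.135,18.89): [(37.9537, 10.954) (75, 11.8779) (75, 42) (44.6457, 42)]  |A|=1029.147
5. ⊥bis P4·P3 via (41.585,22.185): [(39.6502, 18.8249) (37.9537, 10.954) (75, 11.8779) (75, 42) (52.9944, 42)]  |A|=932.4054
6. canonical 5-gon: [(39.6502, 18.8249) (37.9537, 10.954) (75, 11.8779) (75, 42) (52.9944, 42)]
7. shoelace: 932.4054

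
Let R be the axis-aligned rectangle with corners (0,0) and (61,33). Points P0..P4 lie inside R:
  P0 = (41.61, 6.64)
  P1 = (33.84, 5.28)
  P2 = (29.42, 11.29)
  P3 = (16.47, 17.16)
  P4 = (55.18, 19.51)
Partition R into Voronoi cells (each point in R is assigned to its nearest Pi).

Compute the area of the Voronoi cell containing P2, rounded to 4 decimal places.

1. box [0,61]×[0,33]: [(0, 0) (61, 0) (61, 33) (0, 33)]
2. ⊥bis P2·P0 via (35.515,8.965): [(0, 0) (32.0952, 0) (44.6834, 33) (0, 33)]  |A|=1266.847
3. ⊥bis P2·P1 via (31.63,8.285): [(0, 0) (20.3646, 0) (36.6694, 11.9911) (44.6834, 33) (0, 33)]  |A|=1196.5155
4. ⊥bis P2·P3 via (22.945,14.225): [(16.4971, 0) (20.3646, 0) (36.6694, 11.9911) (44.6834, 33) (31.4554, 33)]  |A|=405.3004
5. ⊥bis P2·P4 via (42.3,15.4): [(16.4971, 0) (20.3646, 0) (36.6694, 11.9911) (40.3276, 21.5812) (36.6839, 33) (31.4554, 33)]  |A|=359.6278
6. canonical 6-gon: [(16.4971, 0) (20.3646, 0) (36.6694, 11.9911) (40.3276, 21.5812) (36.6839, 33) (31.4554, 33)]
7. shoelace: 359.6278

Area of P2's cell: 359.6278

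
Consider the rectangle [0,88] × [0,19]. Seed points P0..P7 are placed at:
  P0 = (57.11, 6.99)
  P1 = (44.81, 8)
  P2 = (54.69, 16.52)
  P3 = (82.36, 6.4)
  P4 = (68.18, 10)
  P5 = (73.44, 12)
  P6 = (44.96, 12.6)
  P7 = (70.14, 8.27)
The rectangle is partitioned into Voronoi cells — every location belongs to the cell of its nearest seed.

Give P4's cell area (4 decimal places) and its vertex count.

Area of P4's cell: 88.2244 (5 vertices)

1. box [0,88]×[0,19]: [(0, 0) (88, 0) (88, 19) (0, 19)]
2. ⊥bis P4·P0 via (62.645,8.495): [(64.9548, 0) (88, 0) (88, 19) (59.7886, 19)]  |A|=486.937
3. ⊥bis P4·P1 via (56.495,9): [(64.9548, 0) (88, 0) (88, 19) (59.7886, 19)]  |A|=486.937
4. ⊥bis P4·P2 via (61.435,13.26): [(61.3802, 13.1466) (64.9548, 0) (88, 0) (88, 19) (64.2093, 19)]  |A|=473.9992
5. ⊥bis P4·P3 via (75.27,8.2): [(61.3802, 13.1466) (64.9548, 0) (73.1882, 0) (78.0119, 19) (64.2093, 19)]  |A|=238.4
6. ⊥bis P4·P5 via (70.81,11): [(61.3802, 13.1466) (64.9548, 0) (73.1882, 0) (73.9106, 2.8454) (67.7682, 19) (64.2093, 19)]  |A|=155.6587
7. ⊥bis P4·P6 via (56.57,11.3): [(61.3802, 13.1466) (64.9548, 0) (73.1882, 0) (73.9106, 2.8454) (67.7682, 19) (64.2093, 19)]  |A|=155.6587
8. ⊥bis P4·P7 via (69.16,9.135): [(61.3802, 13.1466) (64.0463, 3.3414) (70.8088, 11.0031) (67.7682, 19) (64.2093, 19)]  |A|=88.2244
9. canonical 5-gon: [(61.3802, 13.1466) (64.0463, 3.3414) (70.8088, 11.0031) (67.7682, 19) (64.2093, 19)]
10. shoelace: 88.2244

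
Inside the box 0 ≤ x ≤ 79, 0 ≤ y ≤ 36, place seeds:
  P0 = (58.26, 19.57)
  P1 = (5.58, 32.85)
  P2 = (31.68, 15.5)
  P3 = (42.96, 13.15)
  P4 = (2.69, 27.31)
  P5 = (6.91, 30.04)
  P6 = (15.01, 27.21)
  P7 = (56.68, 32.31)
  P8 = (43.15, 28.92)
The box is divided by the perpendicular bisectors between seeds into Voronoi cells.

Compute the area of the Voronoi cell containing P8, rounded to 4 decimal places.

1. box [0,79]×[0,36]: [(0, 0) (79, 0) (79, 36) (0, 36)]
2. ⊥bis P8·P0 via (50.705,24.245): [(0, 0) (35.7023, 0) (57.9789, 36) (0, 36)]  |A|=1686.2624
3. ⊥bis P8·P1 via (24.365,30.885): [(21.1343, 0) (35.7023, 0) (57.9789, 36) (24.9001, 36)]  |A|=857.6443
4. ⊥bis P8·P2 via (37.415,22.21): [(24.603, 33.1603) (45.284, 15.4844) (57.9789, 36) (24.9001, 36)]  |A|=371.3051
5. ⊥bis P8·P3 via (43.055,21.035): [(24.603, 33.1603) (38.7288, 21.0871) (48.6768, 20.9673) (57.9789, 36) (24.9001, 36)]  |A|=343.8301
6. ⊥bis P8·P4 via (22.92,28.115): [(24.603, 33.1603) (38.7288, 21.0871) (48.6768, 20.9673) (57.9789, 36) (24.9001, 36)]  |A|=343.8301
7. ⊥bis P8·P5 via (25.03,29.48): [(25.1298, 32.7101) (38.7288, 21.0871) (48.6768, 20.9673) (57.9789, 36) (25.2315, 36)]  |A|=342.4701
8. ⊥bis P8·P6 via (29.08,28.065): [(28.9987, 29.4034) (38.7288, 21.0871) (48.6768, 20.9673) (57.9789, 36) (28.5978, 36)]  |A|=324.8347
9. ⊥bis P8·P7 via (49.915,30.615): [(28.9987, 29.4034) (38.7288, 21.0871) (48.6768, 20.9673) (51.2787, 25.1722) (48.5658, 36) (28.5978, 36)]  |A|=273.8726
10. canonical 6-gon: [(28.9987, 29.4034) (38.7288, 21.0871) (48.6768, 20.9673) (51.2787, 25.1722) (48.5658, 36) (28.5978, 36)]
11. shoelace: 273.8726

Area of P8's cell: 273.8726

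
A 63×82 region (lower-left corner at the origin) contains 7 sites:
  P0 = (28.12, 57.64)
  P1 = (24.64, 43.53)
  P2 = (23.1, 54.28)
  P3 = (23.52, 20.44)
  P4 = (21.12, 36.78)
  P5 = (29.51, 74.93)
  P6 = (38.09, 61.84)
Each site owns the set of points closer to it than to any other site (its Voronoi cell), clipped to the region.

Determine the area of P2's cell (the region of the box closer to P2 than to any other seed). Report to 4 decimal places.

Area of P2's cell: 518.3292

1. box [0,63]×[0,82]: [(0, 0) (63, 0) (63, 82) (0, 82)]
2. ⊥bis P2·P0 via (25.61,55.96): [(0, 0) (63, 0) (63, 0.0976) (8.1808, 82) (0, 82)]  |A|=2921.0884
3. ⊥bis P2·P1 via (23.87,48.905): [(0, 45.4855) (29.7667, 49.7497) (8.1808, 82) (0, 82)]  |A|=675.3749
4. ⊥bis P2·P3 via (23.31,37.36): [(0, 45.4855) (29.7667, 49.7497) (8.1808, 82) (0, 82)]  |A|=675.3749
5. ⊥bis P2·P4 via (22.11,45.53): [(0, 48.0316) (9.9303, 46.9081) (29.7667, 49.7497) (8.1808, 82) (0, 82)]  |A|=662.7332
6. ⊥bis P2·P5 via (26.305,64.605): [(0, 72.7704) (0, 48.0316) (9.9303, 46.9081) (29.7667, 49.7497) (18.124, 67.1445)]  |A|=518.3292
7. ⊥bis P2·P6 via (30.595,58.06): [(0, 72.7704) (0, 48.0316) (9.9303, 46.9081) (29.7667, 49.7497) (18.124, 67.1445)]  |A|=518.3292
8. canonical 5-gon: [(0, 72.7704) (0, 48.0316) (9.9303, 46.9081) (29.7667, 49.7497) (18.124, 67.1445)]
9. shoelace: 518.3292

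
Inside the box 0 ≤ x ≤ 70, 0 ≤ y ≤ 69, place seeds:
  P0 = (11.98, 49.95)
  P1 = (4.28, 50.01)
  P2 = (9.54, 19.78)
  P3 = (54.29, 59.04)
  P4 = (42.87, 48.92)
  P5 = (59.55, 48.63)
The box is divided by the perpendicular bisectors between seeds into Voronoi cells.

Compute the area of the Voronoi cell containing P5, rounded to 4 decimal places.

1. box [0,70]×[0,69]: [(0, 0) (70, 0) (70, 69) (0, 69)]
2. ⊥bis P5·P0 via (35.765,49.29): [(34.3973, 0) (70, 0) (70, 69) (36.3119, 69)]  |A|=2390.5327
3. ⊥bis P5·P1 via (31.915,49.32): [(34.3973, 0) (70, 0) (70, 69) (36.3119, 69)]  |A|=2390.5327
4. ⊥bis P5·P2 via (34.545,34.205): [(35.3096, 32.8795) (54.2773, 0) (70, 0) (70, 69) (36.3119, 69)]  |A|=2063.7089
5. ⊥bis P5·P3 via (56.92,53.835): [(35.5921, 43.0584) (35.3096, 32.8795) (54.2773, 0) (70, 0) (70, 60.4441)]  |A|=1479.5517
6. ⊥bis P5·P4 via (51.21,48.775): [(51.2481, 50.9691) (50.4765, 6.5885) (54.2773, 0) (70, 0) (70, 60.4441)]  |A|=1054.2872
7. canonical 5-gon: [(51.2481, 50.9691) (50.4765, 6.5885) (54.2773, 0) (70, 0) (70, 60.4441)]
8. shoelace: 1054.2872

Area of P5's cell: 1054.2872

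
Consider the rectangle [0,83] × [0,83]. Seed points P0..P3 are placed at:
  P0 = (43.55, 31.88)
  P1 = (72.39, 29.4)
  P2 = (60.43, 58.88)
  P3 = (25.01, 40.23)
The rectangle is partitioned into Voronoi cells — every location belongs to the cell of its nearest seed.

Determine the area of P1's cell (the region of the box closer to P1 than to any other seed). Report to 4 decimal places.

Area of P1's cell: 1182.0464

1. box [0,83]×[0,83]: [(0, 0) (83, 0) (83, 83) (0, 83)]
2. ⊥bis P1·P0 via (57.97,30.64): [(55.3352, 0) (83, 0) (83, 83) (62.4725, 83)]  |A|=1999.9788
3. ⊥bis P1·P2 via (66.41,44.14): [(58.8678, 41.0801) (55.3352, 0) (83, 0) (83, 50.8705)]  |A|=1182.0464
4. ⊥bis P1·P3 via (48.7,34.815): [(58.8678, 41.0801) (55.3352, 0) (83, 0) (83, 50.8705)]  |A|=1182.0464
5. canonical 4-gon: [(58.8678, 41.0801) (55.3352, 0) (83, 0) (83, 50.8705)]
6. shoelace: 1182.0464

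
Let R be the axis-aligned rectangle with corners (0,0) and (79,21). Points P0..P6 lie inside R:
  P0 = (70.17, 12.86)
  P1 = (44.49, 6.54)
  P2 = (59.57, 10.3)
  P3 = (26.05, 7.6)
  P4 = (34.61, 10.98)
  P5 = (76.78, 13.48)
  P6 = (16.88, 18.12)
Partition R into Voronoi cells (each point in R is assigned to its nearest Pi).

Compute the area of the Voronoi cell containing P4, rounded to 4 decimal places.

Area of P4's cell: 215.7172

1. box [0,79]×[0,21]: [(0, 0) (79, 0) (79, 21) (0, 21)]
2. ⊥bis P4·P0 via (52.39,11.92): [(0, 0) (53.0202, 0) (51.91, 21) (0, 21)]  |A|=1101.7665
3. ⊥bis P4·P1 via (39.55,8.76): [(0, 0) (35.6133, 0) (45.0506, 21) (0, 21)]  |A|=846.9708
4. ⊥bis P4·P2 via (47.09,10.64): [(0, 0) (35.6133, 0) (45.0506, 21) (0, 21)]  |A|=846.9708
5. ⊥bis P4·P3 via (30.33,9.29): [(33.9982, 0) (35.6133, 0) (45.0506, 21) (25.7062, 21)]  |A|=220.0742
6. ⊥bis P4·P5 via (55.695,12.23): [(33.9982, 0) (35.6133, 0) (45.0506, 21) (25.7062, 21)]  |A|=220.0742
7. ⊥bis P4·P6 via (25.745,14.55): [(27.0114, 17.6946) (33.9982, 0) (35.6133, 0) (45.0506, 21) (28.3425, 21)]  |A|=215.7172
8. canonical 5-gon: [(27.0114, 17.6946) (33.9982, 0) (35.6133, 0) (45.0506, 21) (28.3425, 21)]
9. shoelace: 215.7172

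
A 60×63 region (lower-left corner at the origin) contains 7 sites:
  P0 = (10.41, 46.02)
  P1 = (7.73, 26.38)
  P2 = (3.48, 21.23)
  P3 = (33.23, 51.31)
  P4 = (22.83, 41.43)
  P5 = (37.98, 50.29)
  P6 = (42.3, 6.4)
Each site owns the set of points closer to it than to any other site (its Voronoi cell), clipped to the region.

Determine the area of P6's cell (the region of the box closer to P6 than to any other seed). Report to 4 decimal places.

1. box [0,60]×[0,63]: [(0, 0) (60, 0) (60, 63) (0, 63)]
2. ⊥bis P6·P0 via (26.355,26.21): [(0, 4.997) (0, 0) (60, 0) (60, 53.2907)]  |A|=1748.6309
3. ⊥bis P6·P1 via (25.015,16.39): [(34.4618, 32.7351) (15.5423, 0) (60, 0) (60, 53.2907)]  |A|=1408.1397
4. ⊥bis P6·P2 via (22.89,13.815): [(34.4618, 32.7351) (21.6485, 10.5652) (17.6124, 0) (60, 0) (60, 53.2907)]  |A|=1397.2041
5. ⊥bis P6·P3 via (37.765,28.855): [(31.4864, 27.587) (21.6485, 10.5652) (17.6124, 0) (60, 0) (60, 33.3456)]  |A|=1077.6929
6. ⊥bis P6·P4 via (32.565,23.915): [(43.5578, 30.0249) (27.8493, 21.294) (21.6485, 10.5652) (17.6124, 0) (60, 0) (60, 33.3456)]  |A|=1044.1435
7. ⊥bis P6·P5 via (40.14,28.345): [(40.6204, 28.3923) (27.8493, 21.294) (21.6485, 10.5652) (17.6124, 0) (60, 0) (60, 30.2998)]  |A|=1006.0855
8. canonical 6-gon: [(40.6204, 28.3923) (27.8493, 21.294) (21.6485, 10.5652) (17.6124, 0) (60, 0) (60, 30.2998)]
9. shoelace: 1006.0855

Area of P6's cell: 1006.0855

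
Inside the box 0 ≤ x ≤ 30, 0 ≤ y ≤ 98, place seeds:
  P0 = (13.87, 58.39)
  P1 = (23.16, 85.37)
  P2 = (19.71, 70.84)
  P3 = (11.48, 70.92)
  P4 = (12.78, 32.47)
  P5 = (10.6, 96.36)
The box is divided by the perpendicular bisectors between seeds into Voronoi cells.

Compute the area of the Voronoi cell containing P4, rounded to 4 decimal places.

Area of P4's cell: 1360.7869

1. box [0,30]×[0,98]: [(0, 0) (30, 0) (30, 98) (0, 98)]
2. ⊥bis P4·P0 via (13.325,45.43): [(0, 45.9903) (0, 0) (30, 0) (30, 44.7288)]  |A|=1360.7869
3. ⊥bis P4·P1 via (17.97,58.92): [(0, 45.9903) (0, 0) (30, 0) (30, 44.7288)]  |A|=1360.7869
4. ⊥bis P4·P2 via (16.245,51.655): [(0, 45.9903) (0, 0) (30, 0) (30, 44.7288)]  |A|=1360.7869
5. ⊥bis P4·P3 via (12.13,51.695): [(0, 45.9903) (0, 0) (30, 0) (30, 44.7288)]  |A|=1360.7869
6. ⊥bis P4·P5 via (11.69,64.415): [(0, 45.9903) (0, 0) (30, 0) (30, 44.7288)]  |A|=1360.7869
7. canonical 4-gon: [(0, 45.9903) (0, 0) (30, 0) (30, 44.7288)]
8. shoelace: 1360.7869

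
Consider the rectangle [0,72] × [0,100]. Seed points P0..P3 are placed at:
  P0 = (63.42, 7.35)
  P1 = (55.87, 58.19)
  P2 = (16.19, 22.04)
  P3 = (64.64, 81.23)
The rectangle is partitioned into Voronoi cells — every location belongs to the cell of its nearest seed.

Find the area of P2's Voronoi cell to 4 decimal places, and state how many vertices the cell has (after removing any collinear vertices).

Area of P2's cell: 2320.3182 (4 vertices)

1. box [0,72]×[0,100]: [(0, 0) (72, 0) (72, 100) (0, 100)]
2. ⊥bis P2·P0 via (39.805,14.695): [(0, 0) (35.2344, 0) (66.3375, 100) (0, 100)]  |A|=5078.5954
3. ⊥bis P2·P1 via (36.03,40.115): [(0, 79.6633) (0, 0) (35.2344, 0) (44.7384, 30.5563)]  |A|=2320.3182
4. ⊥bis P2·P3 via (40.415,51.635): [(0, 79.6633) (0, 0) (35.2344, 0) (44.7384, 30.5563)]  |A|=2320.3182
5. canonical 4-gon: [(0, 79.6633) (0, 0) (35.2344, 0) (44.7384, 30.5563)]
6. shoelace: 2320.3182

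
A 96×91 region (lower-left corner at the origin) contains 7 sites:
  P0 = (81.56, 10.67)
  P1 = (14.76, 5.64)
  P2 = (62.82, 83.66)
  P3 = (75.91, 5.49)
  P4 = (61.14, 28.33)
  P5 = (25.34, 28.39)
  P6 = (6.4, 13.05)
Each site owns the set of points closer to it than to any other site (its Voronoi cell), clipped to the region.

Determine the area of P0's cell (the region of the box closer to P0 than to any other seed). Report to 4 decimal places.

1. box [0,96]×[0,91]: [(0, 0) (96, 0) (96, 91) (0, 91)]
2. ⊥bis P0·P1 via (48.16,8.155): [(48.7741, 0) (96, 0) (96, 91) (41.9218, 91)]  |A|=4609.3371
3. ⊥bis P0·P2 via (72.19,47.165): [(45.734, 40.3725) (48.7741, 0) (96, 0) (96, 53.2782)]  |A|=2292.3533
4. ⊥bis P0·P3 via (78.735,8.08): [(48.482, 41.078) (86.1429, 0) (96, 0) (96, 53.2782)]  |A|=1468.293
5. ⊥bis P0·P4 via (71.35,19.5): [(69.8525, 17.7685) (86.1429, 0) (96, 0) (96, 48.0024)]  |A|=715.1451
6. ⊥bis P0·P5 via (53.45,19.53): [(69.8525, 17.7685) (86.1429, 0) (96, 0) (96, 48.0024)]  |A|=715.1451
7. ⊥bis P0·P6 via (43.98,11.86): [(69.8525, 17.7685) (86.1429, 0) (96, 0) (96, 48.0024)]  |A|=715.1451
8. canonical 4-gon: [(69.8525, 17.7685) (86.1429, 0) (96, 0) (96, 48.0024)]
9. shoelace: 715.1451

Area of P0's cell: 715.1451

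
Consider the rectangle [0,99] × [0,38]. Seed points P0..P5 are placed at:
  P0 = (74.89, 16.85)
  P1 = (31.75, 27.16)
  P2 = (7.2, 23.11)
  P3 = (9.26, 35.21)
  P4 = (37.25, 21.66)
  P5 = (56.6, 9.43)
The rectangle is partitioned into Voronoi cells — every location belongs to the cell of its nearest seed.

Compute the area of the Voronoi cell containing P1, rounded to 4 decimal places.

Area of P1's cell: 375.6000

1. box [0,99]×[0,38]: [(0, 0) (99, 0) (99, 38) (0, 38)]
2. ⊥bis P1·P0 via (53.32,22.005): [(0, 0) (48.061, 0) (57.1426, 38) (0, 38)]  |A|=1998.8698
3. ⊥bis P1·P2 via (19.475,25.135): [(23.6215, 0) (48.061, 0) (57.1426, 38) (17.3527, 38)]  |A|=1220.3605
4. ⊥bis P1·P3 via (20.505,31.185): [(19.1168, 27.3066) (23.6215, 0) (48.061, 0) (57.1426, 38) (22.9443, 38)]  |A|=1190.4634
5. ⊥bis P1·P4 via (34.5,24.41): [(19.1168, 27.3066) (21.7053, 11.6153) (48.09, 38) (22.9443, 38)]  |A|=375.6
6. ⊥bis P1·P5 via (44.175,18.295): [(19.1168, 27.3066) (21.7053, 11.6153) (48.09, 38) (22.9443, 38)]  |A|=375.6
7. canonical 4-gon: [(19.1168, 27.3066) (21.7053, 11.6153) (48.09, 38) (22.9443, 38)]
8. shoelace: 375.6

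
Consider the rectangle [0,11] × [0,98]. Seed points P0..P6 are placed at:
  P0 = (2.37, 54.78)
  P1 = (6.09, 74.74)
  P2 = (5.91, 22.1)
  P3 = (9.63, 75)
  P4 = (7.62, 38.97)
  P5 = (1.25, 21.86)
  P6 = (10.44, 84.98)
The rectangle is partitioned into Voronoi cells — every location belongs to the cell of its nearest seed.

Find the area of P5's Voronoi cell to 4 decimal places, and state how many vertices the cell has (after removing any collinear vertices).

Area of P5's cell: 122.8403 (4 vertices)

1. box [0,11]×[0,98]: [(0, 0) (11, 0) (11, 98) (0, 98)]
2. ⊥bis P5·P0 via (1.81,38.32): [(0, 38.3816) (0, 0) (11, 0) (11, 38.0073)]  |A|=420.1391
3. ⊥bis P5·P1 via (3.67,48.3): [(0, 38.3816) (0, 0) (11, 0) (11, 38.0073)]  |A|=420.1391
4. ⊥bis P5·P2 via (3.58,21.98): [(2.7401, 38.2884) (0, 38.3816) (0, 0) (4.712, 0)]  |A|=142.7921
5. ⊥bis P5·P3 via (5.44,48.43): [(2.7401, 38.2884) (0, 38.3816) (0, 0) (4.712, 0)]  |A|=142.7921
6. ⊥bis P5·P4 via (4.435,30.415): [(3.1204, 30.9044) (0, 32.0661) (0, 0) (4.712, 0)]  |A|=122.8403
7. ⊥bis P5·P6 via (5.845,53.42): [(3.1204, 30.9044) (0, 32.0661) (0, 0) (4.712, 0)]  |A|=122.8403
8. canonical 4-gon: [(3.1204, 30.9044) (0, 32.0661) (0, 0) (4.712, 0)]
9. shoelace: 122.8403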